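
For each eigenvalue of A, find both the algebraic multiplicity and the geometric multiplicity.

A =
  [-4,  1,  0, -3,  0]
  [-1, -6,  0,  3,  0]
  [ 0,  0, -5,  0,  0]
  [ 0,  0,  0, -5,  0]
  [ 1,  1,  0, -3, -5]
λ = -5: alg = 5, geom = 4

Step 1 — factor the characteristic polynomial to read off the algebraic multiplicities:
  χ_A(x) = (x + 5)^5

Step 2 — compute geometric multiplicities via the rank-nullity identity g(λ) = n − rank(A − λI):
  rank(A − (-5)·I) = 1, so dim ker(A − (-5)·I) = n − 1 = 4

Summary:
  λ = -5: algebraic multiplicity = 5, geometric multiplicity = 4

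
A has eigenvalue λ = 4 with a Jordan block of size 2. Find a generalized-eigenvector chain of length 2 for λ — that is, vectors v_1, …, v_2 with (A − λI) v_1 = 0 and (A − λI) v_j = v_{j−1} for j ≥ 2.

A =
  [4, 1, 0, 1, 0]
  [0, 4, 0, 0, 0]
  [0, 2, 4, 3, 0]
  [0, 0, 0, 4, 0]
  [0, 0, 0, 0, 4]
A Jordan chain for λ = 4 of length 2:
v_1 = (1, 0, 2, 0, 0)ᵀ
v_2 = (0, 1, 0, 0, 0)ᵀ

Let N = A − (4)·I. We want v_2 with N^2 v_2 = 0 but N^1 v_2 ≠ 0; then v_{j-1} := N · v_j for j = 2, …, 2.

Pick v_2 = (0, 1, 0, 0, 0)ᵀ.
Then v_1 = N · v_2 = (1, 0, 2, 0, 0)ᵀ.

Sanity check: (A − (4)·I) v_1 = (0, 0, 0, 0, 0)ᵀ = 0. ✓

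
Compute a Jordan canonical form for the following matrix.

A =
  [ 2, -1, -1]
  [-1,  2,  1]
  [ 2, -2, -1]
J_2(1) ⊕ J_1(1)

The characteristic polynomial is
  det(x·I − A) = x^3 - 3*x^2 + 3*x - 1 = (x - 1)^3

Eigenvalues and multiplicities (the geometric multiplicity of λ is n − rank(A − λI), which equals the number of Jordan blocks for λ):
  λ = 1: algebraic multiplicity = 3, geometric multiplicity = 2

Determining the block sizes for each eigenvalue:
  λ = 1: 2 blocks summing to 3 forces exactly one block of size 2 and the rest size 1 → block sizes [2, 1]

Assembling the blocks gives a Jordan form
J =
  [1, 1, 0]
  [0, 1, 0]
  [0, 0, 1]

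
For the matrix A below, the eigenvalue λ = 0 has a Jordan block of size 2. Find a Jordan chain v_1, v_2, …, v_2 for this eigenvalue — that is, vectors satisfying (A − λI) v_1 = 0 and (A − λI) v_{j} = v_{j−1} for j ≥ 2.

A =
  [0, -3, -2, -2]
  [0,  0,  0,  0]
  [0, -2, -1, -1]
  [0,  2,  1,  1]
A Jordan chain for λ = 0 of length 2:
v_1 = (-3, 0, -2, 2)ᵀ
v_2 = (0, 1, 0, 0)ᵀ

Let N = A − (0)·I. We want v_2 with N^2 v_2 = 0 but N^1 v_2 ≠ 0; then v_{j-1} := N · v_j for j = 2, …, 2.

Pick v_2 = (0, 1, 0, 0)ᵀ.
Then v_1 = N · v_2 = (-3, 0, -2, 2)ᵀ.

Sanity check: (A − (0)·I) v_1 = (0, 0, 0, 0)ᵀ = 0. ✓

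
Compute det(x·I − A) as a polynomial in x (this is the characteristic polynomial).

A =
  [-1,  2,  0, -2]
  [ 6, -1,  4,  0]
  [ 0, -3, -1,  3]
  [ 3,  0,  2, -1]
x^4 + 4*x^3 + 6*x^2 + 4*x + 1

Expanding det(x·I − A) (e.g. by cofactor expansion or by noting that A is similar to its Jordan form J, which has the same characteristic polynomial as A) gives
  χ_A(x) = x^4 + 4*x^3 + 6*x^2 + 4*x + 1
which factors as (x + 1)^4. The eigenvalues (with algebraic multiplicities) are λ = -1 with multiplicity 4.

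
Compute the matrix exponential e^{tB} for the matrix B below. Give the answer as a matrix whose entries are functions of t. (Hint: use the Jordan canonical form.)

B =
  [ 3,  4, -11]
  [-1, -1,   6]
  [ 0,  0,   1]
e^{tB} =
  [2*t*exp(t) + exp(t), 4*t*exp(t), t^2*exp(t) - 11*t*exp(t)]
  [-t*exp(t), -2*t*exp(t) + exp(t), -t^2*exp(t)/2 + 6*t*exp(t)]
  [0, 0, exp(t)]

Strategy: write B = P · J · P⁻¹ where J is a Jordan canonical form, so e^{tB} = P · e^{tJ} · P⁻¹, and e^{tJ} can be computed block-by-block.

B has Jordan form
J =
  [1, 1, 0]
  [0, 1, 1]
  [0, 0, 1]
(up to reordering of blocks).

Per-block formulas:
  For a 3×3 Jordan block J_3(1): exp(t · J_3(1)) = e^(1t)·(I + t·N + (t^2/2)·N^2), where N is the 3×3 nilpotent shift.

After assembling e^{tJ} and conjugating by P, we get:

e^{tB} =
  [2*t*exp(t) + exp(t), 4*t*exp(t), t^2*exp(t) - 11*t*exp(t)]
  [-t*exp(t), -2*t*exp(t) + exp(t), -t^2*exp(t)/2 + 6*t*exp(t)]
  [0, 0, exp(t)]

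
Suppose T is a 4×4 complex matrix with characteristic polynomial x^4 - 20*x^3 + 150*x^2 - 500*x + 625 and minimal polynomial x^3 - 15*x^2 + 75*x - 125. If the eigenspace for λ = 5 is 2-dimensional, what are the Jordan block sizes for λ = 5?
Block sizes for λ = 5: [3, 1]

Step 1 — from the characteristic polynomial, algebraic multiplicity of λ = 5 is 4. From dim ker(T − (5)·I) = 2, there are exactly 2 Jordan blocks for λ = 5.
Step 2 — from the minimal polynomial, the factor (x − 5)^3 tells us the largest block for λ = 5 has size 3.
Step 3 — with total size 4, 2 blocks, and largest block 3, the block sizes (in nonincreasing order) are [3, 1].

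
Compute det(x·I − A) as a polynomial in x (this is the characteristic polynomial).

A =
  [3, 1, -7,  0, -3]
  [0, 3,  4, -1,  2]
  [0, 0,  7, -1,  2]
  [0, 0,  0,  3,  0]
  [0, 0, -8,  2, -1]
x^5 - 15*x^4 + 90*x^3 - 270*x^2 + 405*x - 243

Expanding det(x·I − A) (e.g. by cofactor expansion or by noting that A is similar to its Jordan form J, which has the same characteristic polynomial as A) gives
  χ_A(x) = x^5 - 15*x^4 + 90*x^3 - 270*x^2 + 405*x - 243
which factors as (x - 3)^5. The eigenvalues (with algebraic multiplicities) are λ = 3 with multiplicity 5.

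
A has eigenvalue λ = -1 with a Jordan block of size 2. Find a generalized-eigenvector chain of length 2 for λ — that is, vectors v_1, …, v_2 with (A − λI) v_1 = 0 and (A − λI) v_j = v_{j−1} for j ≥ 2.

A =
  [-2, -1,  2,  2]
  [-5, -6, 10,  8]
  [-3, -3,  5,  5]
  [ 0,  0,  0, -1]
A Jordan chain for λ = -1 of length 2:
v_1 = (-1, -5, -3, 0)ᵀ
v_2 = (1, 0, 0, 0)ᵀ

Let N = A − (-1)·I. We want v_2 with N^2 v_2 = 0 but N^1 v_2 ≠ 0; then v_{j-1} := N · v_j for j = 2, …, 2.

Pick v_2 = (1, 0, 0, 0)ᵀ.
Then v_1 = N · v_2 = (-1, -5, -3, 0)ᵀ.

Sanity check: (A − (-1)·I) v_1 = (0, 0, 0, 0)ᵀ = 0. ✓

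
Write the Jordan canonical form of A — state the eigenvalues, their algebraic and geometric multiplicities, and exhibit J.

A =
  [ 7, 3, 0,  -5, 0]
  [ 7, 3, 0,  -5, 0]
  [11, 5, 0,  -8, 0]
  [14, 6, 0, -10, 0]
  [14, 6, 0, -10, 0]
J_2(0) ⊕ J_2(0) ⊕ J_1(0)

The characteristic polynomial is
  det(x·I − A) = x^5

Eigenvalues and multiplicities (the geometric multiplicity of λ is n − rank(A − λI), which equals the number of Jordan blocks for λ):
  λ = 0: algebraic multiplicity = 5, geometric multiplicity = 3

Determining the block sizes for each eigenvalue:
  λ = 0: with am = 5 and gm = 3, the partition is not yet determined (e.g. several partitions of 5 into 3 parts exist). Let N = A − (0)·I. Computing rank(N^1) = 2, rank(N^2) = 0; the number of blocks of size ≥ j is rank(N^{j−1}) − rank(N^j), giving [3, 2]. So we have 2 block(s) of size 2, 1 block(s) of size 1 → block sizes [2, 2, 1]

Assembling the blocks gives a Jordan form
J =
  [0, 1, 0, 0, 0]
  [0, 0, 0, 0, 0]
  [0, 0, 0, 1, 0]
  [0, 0, 0, 0, 0]
  [0, 0, 0, 0, 0]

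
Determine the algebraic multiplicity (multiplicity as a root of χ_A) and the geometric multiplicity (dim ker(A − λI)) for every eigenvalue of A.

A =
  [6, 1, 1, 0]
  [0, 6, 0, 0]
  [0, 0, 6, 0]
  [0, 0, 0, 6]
λ = 6: alg = 4, geom = 3

Step 1 — factor the characteristic polynomial to read off the algebraic multiplicities:
  χ_A(x) = (x - 6)^4

Step 2 — compute geometric multiplicities via the rank-nullity identity g(λ) = n − rank(A − λI):
  rank(A − (6)·I) = 1, so dim ker(A − (6)·I) = n − 1 = 3

Summary:
  λ = 6: algebraic multiplicity = 4, geometric multiplicity = 3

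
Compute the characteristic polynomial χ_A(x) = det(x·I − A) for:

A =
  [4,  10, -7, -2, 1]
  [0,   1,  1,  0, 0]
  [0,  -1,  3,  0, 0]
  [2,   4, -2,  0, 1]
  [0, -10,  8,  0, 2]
x^5 - 10*x^4 + 40*x^3 - 80*x^2 + 80*x - 32

Expanding det(x·I − A) (e.g. by cofactor expansion or by noting that A is similar to its Jordan form J, which has the same characteristic polynomial as A) gives
  χ_A(x) = x^5 - 10*x^4 + 40*x^3 - 80*x^2 + 80*x - 32
which factors as (x - 2)^5. The eigenvalues (with algebraic multiplicities) are λ = 2 with multiplicity 5.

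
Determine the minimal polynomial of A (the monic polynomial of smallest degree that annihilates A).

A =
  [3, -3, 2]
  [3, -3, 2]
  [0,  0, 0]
x^2

The characteristic polynomial is χ_A(x) = x^3, so the eigenvalues are known. The minimal polynomial is
  m_A(x) = Π_λ (x − λ)^{k_λ}
where k_λ is the size of the *largest* Jordan block for λ (equivalently, the smallest k with (A − λI)^k v = 0 for every generalised eigenvector v of λ).

  λ = 0: largest Jordan block has size 2, contributing (x − 0)^2

So m_A(x) = x^2 = x^2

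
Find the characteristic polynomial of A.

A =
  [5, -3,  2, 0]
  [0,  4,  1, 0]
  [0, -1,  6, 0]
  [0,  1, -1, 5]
x^4 - 20*x^3 + 150*x^2 - 500*x + 625

Expanding det(x·I − A) (e.g. by cofactor expansion or by noting that A is similar to its Jordan form J, which has the same characteristic polynomial as A) gives
  χ_A(x) = x^4 - 20*x^3 + 150*x^2 - 500*x + 625
which factors as (x - 5)^4. The eigenvalues (with algebraic multiplicities) are λ = 5 with multiplicity 4.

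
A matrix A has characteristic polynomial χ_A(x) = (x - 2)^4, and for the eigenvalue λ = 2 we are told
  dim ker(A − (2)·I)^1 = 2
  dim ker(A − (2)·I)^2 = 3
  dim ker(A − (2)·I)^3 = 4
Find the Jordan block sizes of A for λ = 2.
Block sizes for λ = 2: [3, 1]

From the dimensions of kernels of powers, the number of Jordan blocks of size at least j is d_j − d_{j−1} where d_j = dim ker(N^j) (with d_0 = 0). Computing the differences gives [2, 1, 1].
The number of blocks of size exactly k is (#blocks of size ≥ k) − (#blocks of size ≥ k + 1), so the partition is: 1 block(s) of size 1, 1 block(s) of size 3.
In nonincreasing order the block sizes are [3, 1].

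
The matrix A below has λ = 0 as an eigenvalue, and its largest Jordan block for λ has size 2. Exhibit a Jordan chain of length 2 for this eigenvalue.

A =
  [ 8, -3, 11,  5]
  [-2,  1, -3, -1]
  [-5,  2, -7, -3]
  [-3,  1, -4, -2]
A Jordan chain for λ = 0 of length 2:
v_1 = (8, -2, -5, -3)ᵀ
v_2 = (1, 0, 0, 0)ᵀ

Let N = A − (0)·I. We want v_2 with N^2 v_2 = 0 but N^1 v_2 ≠ 0; then v_{j-1} := N · v_j for j = 2, …, 2.

Pick v_2 = (1, 0, 0, 0)ᵀ.
Then v_1 = N · v_2 = (8, -2, -5, -3)ᵀ.

Sanity check: (A − (0)·I) v_1 = (0, 0, 0, 0)ᵀ = 0. ✓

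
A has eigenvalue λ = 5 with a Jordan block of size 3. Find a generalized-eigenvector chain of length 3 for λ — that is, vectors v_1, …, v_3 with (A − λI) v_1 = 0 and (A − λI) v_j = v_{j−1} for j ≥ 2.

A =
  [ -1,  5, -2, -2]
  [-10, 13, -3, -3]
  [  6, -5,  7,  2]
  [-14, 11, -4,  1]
A Jordan chain for λ = 5 of length 3:
v_1 = (2, 4, -2, 6)ᵀ
v_2 = (-6, -10, 6, -14)ᵀ
v_3 = (1, 0, 0, 0)ᵀ

Let N = A − (5)·I. We want v_3 with N^3 v_3 = 0 but N^2 v_3 ≠ 0; then v_{j-1} := N · v_j for j = 3, …, 2.

Pick v_3 = (1, 0, 0, 0)ᵀ.
Then v_2 = N · v_3 = (-6, -10, 6, -14)ᵀ.
Then v_1 = N · v_2 = (2, 4, -2, 6)ᵀ.

Sanity check: (A − (5)·I) v_1 = (0, 0, 0, 0)ᵀ = 0. ✓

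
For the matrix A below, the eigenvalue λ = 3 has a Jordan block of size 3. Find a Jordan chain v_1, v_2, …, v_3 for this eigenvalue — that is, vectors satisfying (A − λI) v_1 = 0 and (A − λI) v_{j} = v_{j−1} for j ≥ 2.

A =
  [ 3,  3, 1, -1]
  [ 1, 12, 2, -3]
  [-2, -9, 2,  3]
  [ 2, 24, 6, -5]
A Jordan chain for λ = 3 of length 3:
v_1 = (-1, -1, -1, -4)ᵀ
v_2 = (0, 1, -2, 2)ᵀ
v_3 = (1, 0, 0, 0)ᵀ

Let N = A − (3)·I. We want v_3 with N^3 v_3 = 0 but N^2 v_3 ≠ 0; then v_{j-1} := N · v_j for j = 3, …, 2.

Pick v_3 = (1, 0, 0, 0)ᵀ.
Then v_2 = N · v_3 = (0, 1, -2, 2)ᵀ.
Then v_1 = N · v_2 = (-1, -1, -1, -4)ᵀ.

Sanity check: (A − (3)·I) v_1 = (0, 0, 0, 0)ᵀ = 0. ✓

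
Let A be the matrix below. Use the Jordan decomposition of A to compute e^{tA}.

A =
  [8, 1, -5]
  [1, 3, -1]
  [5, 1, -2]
e^{tA} =
  [t^2*exp(3*t)/2 + 5*t*exp(3*t) + exp(3*t), t*exp(3*t), -t^2*exp(3*t)/2 - 5*t*exp(3*t)]
  [t*exp(3*t), exp(3*t), -t*exp(3*t)]
  [t^2*exp(3*t)/2 + 5*t*exp(3*t), t*exp(3*t), -t^2*exp(3*t)/2 - 5*t*exp(3*t) + exp(3*t)]

Strategy: write A = P · J · P⁻¹ where J is a Jordan canonical form, so e^{tA} = P · e^{tJ} · P⁻¹, and e^{tJ} can be computed block-by-block.

A has Jordan form
J =
  [3, 1, 0]
  [0, 3, 1]
  [0, 0, 3]
(up to reordering of blocks).

Per-block formulas:
  For a 3×3 Jordan block J_3(3): exp(t · J_3(3)) = e^(3t)·(I + t·N + (t^2/2)·N^2), where N is the 3×3 nilpotent shift.

After assembling e^{tJ} and conjugating by P, we get:

e^{tA} =
  [t^2*exp(3*t)/2 + 5*t*exp(3*t) + exp(3*t), t*exp(3*t), -t^2*exp(3*t)/2 - 5*t*exp(3*t)]
  [t*exp(3*t), exp(3*t), -t*exp(3*t)]
  [t^2*exp(3*t)/2 + 5*t*exp(3*t), t*exp(3*t), -t^2*exp(3*t)/2 - 5*t*exp(3*t) + exp(3*t)]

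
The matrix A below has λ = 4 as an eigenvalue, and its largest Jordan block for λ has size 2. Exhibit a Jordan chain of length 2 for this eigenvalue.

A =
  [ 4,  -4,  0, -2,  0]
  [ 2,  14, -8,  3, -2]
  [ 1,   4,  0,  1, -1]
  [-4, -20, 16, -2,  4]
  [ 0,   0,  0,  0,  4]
A Jordan chain for λ = 4 of length 2:
v_1 = (0, 2, 1, -4, 0)ᵀ
v_2 = (1, 0, 0, 0, 0)ᵀ

Let N = A − (4)·I. We want v_2 with N^2 v_2 = 0 but N^1 v_2 ≠ 0; then v_{j-1} := N · v_j for j = 2, …, 2.

Pick v_2 = (1, 0, 0, 0, 0)ᵀ.
Then v_1 = N · v_2 = (0, 2, 1, -4, 0)ᵀ.

Sanity check: (A − (4)·I) v_1 = (0, 0, 0, 0, 0)ᵀ = 0. ✓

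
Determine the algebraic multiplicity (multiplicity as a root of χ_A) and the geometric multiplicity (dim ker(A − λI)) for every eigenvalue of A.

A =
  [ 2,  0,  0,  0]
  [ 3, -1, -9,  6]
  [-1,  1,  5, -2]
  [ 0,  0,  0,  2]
λ = 2: alg = 4, geom = 3

Step 1 — factor the characteristic polynomial to read off the algebraic multiplicities:
  χ_A(x) = (x - 2)^4

Step 2 — compute geometric multiplicities via the rank-nullity identity g(λ) = n − rank(A − λI):
  rank(A − (2)·I) = 1, so dim ker(A − (2)·I) = n − 1 = 3

Summary:
  λ = 2: algebraic multiplicity = 4, geometric multiplicity = 3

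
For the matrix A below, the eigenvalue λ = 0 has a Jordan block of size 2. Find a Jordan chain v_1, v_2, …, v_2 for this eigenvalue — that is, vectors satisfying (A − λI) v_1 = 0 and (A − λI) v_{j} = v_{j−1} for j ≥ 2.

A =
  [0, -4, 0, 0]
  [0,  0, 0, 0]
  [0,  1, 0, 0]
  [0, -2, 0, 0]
A Jordan chain for λ = 0 of length 2:
v_1 = (-4, 0, 1, -2)ᵀ
v_2 = (0, 1, 0, 0)ᵀ

Let N = A − (0)·I. We want v_2 with N^2 v_2 = 0 but N^1 v_2 ≠ 0; then v_{j-1} := N · v_j for j = 2, …, 2.

Pick v_2 = (0, 1, 0, 0)ᵀ.
Then v_1 = N · v_2 = (-4, 0, 1, -2)ᵀ.

Sanity check: (A − (0)·I) v_1 = (0, 0, 0, 0)ᵀ = 0. ✓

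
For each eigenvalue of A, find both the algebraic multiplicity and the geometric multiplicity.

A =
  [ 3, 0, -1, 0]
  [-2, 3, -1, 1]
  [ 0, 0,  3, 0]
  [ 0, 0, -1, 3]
λ = 3: alg = 4, geom = 2

Step 1 — factor the characteristic polynomial to read off the algebraic multiplicities:
  χ_A(x) = (x - 3)^4

Step 2 — compute geometric multiplicities via the rank-nullity identity g(λ) = n − rank(A − λI):
  rank(A − (3)·I) = 2, so dim ker(A − (3)·I) = n − 2 = 2

Summary:
  λ = 3: algebraic multiplicity = 4, geometric multiplicity = 2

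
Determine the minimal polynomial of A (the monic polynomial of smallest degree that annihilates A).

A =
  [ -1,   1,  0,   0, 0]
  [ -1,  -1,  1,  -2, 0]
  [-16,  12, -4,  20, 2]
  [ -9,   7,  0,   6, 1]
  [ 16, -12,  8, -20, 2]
x^5 - 2*x^4 - 20*x^3 + 8*x^2 + 128*x + 128

The characteristic polynomial is χ_A(x) = (x - 4)^2*(x + 2)^3, so the eigenvalues are known. The minimal polynomial is
  m_A(x) = Π_λ (x − λ)^{k_λ}
where k_λ is the size of the *largest* Jordan block for λ (equivalently, the smallest k with (A − λI)^k v = 0 for every generalised eigenvector v of λ).

  λ = -2: largest Jordan block has size 3, contributing (x + 2)^3
  λ = 4: largest Jordan block has size 2, contributing (x − 4)^2

So m_A(x) = (x - 4)^2*(x + 2)^3 = x^5 - 2*x^4 - 20*x^3 + 8*x^2 + 128*x + 128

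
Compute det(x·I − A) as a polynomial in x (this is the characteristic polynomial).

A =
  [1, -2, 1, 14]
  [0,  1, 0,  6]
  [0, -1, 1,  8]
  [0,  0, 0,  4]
x^4 - 7*x^3 + 15*x^2 - 13*x + 4

Expanding det(x·I − A) (e.g. by cofactor expansion or by noting that A is similar to its Jordan form J, which has the same characteristic polynomial as A) gives
  χ_A(x) = x^4 - 7*x^3 + 15*x^2 - 13*x + 4
which factors as (x - 4)*(x - 1)^3. The eigenvalues (with algebraic multiplicities) are λ = 1 with multiplicity 3, λ = 4 with multiplicity 1.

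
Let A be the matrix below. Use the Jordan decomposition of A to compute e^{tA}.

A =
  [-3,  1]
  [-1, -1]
e^{tA} =
  [-t*exp(-2*t) + exp(-2*t), t*exp(-2*t)]
  [-t*exp(-2*t), t*exp(-2*t) + exp(-2*t)]

Strategy: write A = P · J · P⁻¹ where J is a Jordan canonical form, so e^{tA} = P · e^{tJ} · P⁻¹, and e^{tJ} can be computed block-by-block.

A has Jordan form
J =
  [-2,  1]
  [ 0, -2]
(up to reordering of blocks).

Per-block formulas:
  For a 2×2 Jordan block J_2(-2): exp(t · J_2(-2)) = e^(-2t)·(I + t·N), where N is the 2×2 nilpotent shift.

After assembling e^{tJ} and conjugating by P, we get:

e^{tA} =
  [-t*exp(-2*t) + exp(-2*t), t*exp(-2*t)]
  [-t*exp(-2*t), t*exp(-2*t) + exp(-2*t)]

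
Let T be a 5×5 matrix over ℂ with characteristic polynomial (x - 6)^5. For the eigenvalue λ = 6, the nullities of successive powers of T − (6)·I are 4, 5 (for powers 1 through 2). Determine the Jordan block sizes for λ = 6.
Block sizes for λ = 6: [2, 1, 1, 1]

From the dimensions of kernels of powers, the number of Jordan blocks of size at least j is d_j − d_{j−1} where d_j = dim ker(N^j) (with d_0 = 0). Computing the differences gives [4, 1].
The number of blocks of size exactly k is (#blocks of size ≥ k) − (#blocks of size ≥ k + 1), so the partition is: 3 block(s) of size 1, 1 block(s) of size 2.
In nonincreasing order the block sizes are [2, 1, 1, 1].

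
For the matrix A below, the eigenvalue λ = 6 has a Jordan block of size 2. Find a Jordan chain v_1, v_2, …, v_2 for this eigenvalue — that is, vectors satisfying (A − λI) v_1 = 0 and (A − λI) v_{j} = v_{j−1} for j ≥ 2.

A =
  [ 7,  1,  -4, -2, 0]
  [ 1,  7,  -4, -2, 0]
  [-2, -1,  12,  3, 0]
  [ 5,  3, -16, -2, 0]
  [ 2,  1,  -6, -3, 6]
A Jordan chain for λ = 6 of length 2:
v_1 = (1, 1, -2, 5, 2)ᵀ
v_2 = (1, 0, 0, 0, 0)ᵀ

Let N = A − (6)·I. We want v_2 with N^2 v_2 = 0 but N^1 v_2 ≠ 0; then v_{j-1} := N · v_j for j = 2, …, 2.

Pick v_2 = (1, 0, 0, 0, 0)ᵀ.
Then v_1 = N · v_2 = (1, 1, -2, 5, 2)ᵀ.

Sanity check: (A − (6)·I) v_1 = (0, 0, 0, 0, 0)ᵀ = 0. ✓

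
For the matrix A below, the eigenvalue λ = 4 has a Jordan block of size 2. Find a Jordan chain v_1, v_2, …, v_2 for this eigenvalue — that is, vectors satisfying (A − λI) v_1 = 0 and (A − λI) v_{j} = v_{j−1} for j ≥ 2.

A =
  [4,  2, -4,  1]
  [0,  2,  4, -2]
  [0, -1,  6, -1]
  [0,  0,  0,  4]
A Jordan chain for λ = 4 of length 2:
v_1 = (2, -2, -1, 0)ᵀ
v_2 = (0, 1, 0, 0)ᵀ

Let N = A − (4)·I. We want v_2 with N^2 v_2 = 0 but N^1 v_2 ≠ 0; then v_{j-1} := N · v_j for j = 2, …, 2.

Pick v_2 = (0, 1, 0, 0)ᵀ.
Then v_1 = N · v_2 = (2, -2, -1, 0)ᵀ.

Sanity check: (A − (4)·I) v_1 = (0, 0, 0, 0)ᵀ = 0. ✓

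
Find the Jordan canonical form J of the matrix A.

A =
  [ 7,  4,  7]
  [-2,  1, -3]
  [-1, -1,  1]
J_3(3)

The characteristic polynomial is
  det(x·I − A) = x^3 - 9*x^2 + 27*x - 27 = (x - 3)^3

Eigenvalues and multiplicities (the geometric multiplicity of λ is n − rank(A − λI), which equals the number of Jordan blocks for λ):
  λ = 3: algebraic multiplicity = 3, geometric multiplicity = 1

Determining the block sizes for each eigenvalue:
  λ = 3: one block (gm = 1), so the single block has size am = 3 → block sizes [3]

Assembling the blocks gives a Jordan form
J =
  [3, 1, 0]
  [0, 3, 1]
  [0, 0, 3]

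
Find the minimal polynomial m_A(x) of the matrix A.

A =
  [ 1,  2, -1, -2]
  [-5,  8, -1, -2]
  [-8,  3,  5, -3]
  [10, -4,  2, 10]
x^3 - 18*x^2 + 108*x - 216

The characteristic polynomial is χ_A(x) = (x - 6)^4, so the eigenvalues are known. The minimal polynomial is
  m_A(x) = Π_λ (x − λ)^{k_λ}
where k_λ is the size of the *largest* Jordan block for λ (equivalently, the smallest k with (A − λI)^k v = 0 for every generalised eigenvector v of λ).

  λ = 6: largest Jordan block has size 3, contributing (x − 6)^3

So m_A(x) = (x - 6)^3 = x^3 - 18*x^2 + 108*x - 216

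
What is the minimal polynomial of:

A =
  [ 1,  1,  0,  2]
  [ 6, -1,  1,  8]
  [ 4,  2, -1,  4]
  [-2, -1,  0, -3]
x^3 + 3*x^2 + 3*x + 1

The characteristic polynomial is χ_A(x) = (x + 1)^4, so the eigenvalues are known. The minimal polynomial is
  m_A(x) = Π_λ (x − λ)^{k_λ}
where k_λ is the size of the *largest* Jordan block for λ (equivalently, the smallest k with (A − λI)^k v = 0 for every generalised eigenvector v of λ).

  λ = -1: largest Jordan block has size 3, contributing (x + 1)^3

So m_A(x) = (x + 1)^3 = x^3 + 3*x^2 + 3*x + 1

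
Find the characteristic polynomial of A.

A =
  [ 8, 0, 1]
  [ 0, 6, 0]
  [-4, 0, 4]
x^3 - 18*x^2 + 108*x - 216

Expanding det(x·I − A) (e.g. by cofactor expansion or by noting that A is similar to its Jordan form J, which has the same characteristic polynomial as A) gives
  χ_A(x) = x^3 - 18*x^2 + 108*x - 216
which factors as (x - 6)^3. The eigenvalues (with algebraic multiplicities) are λ = 6 with multiplicity 3.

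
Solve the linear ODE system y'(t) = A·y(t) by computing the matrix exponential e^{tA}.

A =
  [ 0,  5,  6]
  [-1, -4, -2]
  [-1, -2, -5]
e^{tA} =
  [-t^2*exp(-3*t) + 3*t*exp(-3*t) + exp(-3*t), -t^2*exp(-3*t) + 5*t*exp(-3*t), -2*t^2*exp(-3*t) + 6*t*exp(-3*t)]
  [-t*exp(-3*t), -t*exp(-3*t) + exp(-3*t), -2*t*exp(-3*t)]
  [t^2*exp(-3*t)/2 - t*exp(-3*t), t^2*exp(-3*t)/2 - 2*t*exp(-3*t), t^2*exp(-3*t) - 2*t*exp(-3*t) + exp(-3*t)]

Strategy: write A = P · J · P⁻¹ where J is a Jordan canonical form, so e^{tA} = P · e^{tJ} · P⁻¹, and e^{tJ} can be computed block-by-block.

A has Jordan form
J =
  [-3,  1,  0]
  [ 0, -3,  1]
  [ 0,  0, -3]
(up to reordering of blocks).

Per-block formulas:
  For a 3×3 Jordan block J_3(-3): exp(t · J_3(-3)) = e^(-3t)·(I + t·N + (t^2/2)·N^2), where N is the 3×3 nilpotent shift.

After assembling e^{tJ} and conjugating by P, we get:

e^{tA} =
  [-t^2*exp(-3*t) + 3*t*exp(-3*t) + exp(-3*t), -t^2*exp(-3*t) + 5*t*exp(-3*t), -2*t^2*exp(-3*t) + 6*t*exp(-3*t)]
  [-t*exp(-3*t), -t*exp(-3*t) + exp(-3*t), -2*t*exp(-3*t)]
  [t^2*exp(-3*t)/2 - t*exp(-3*t), t^2*exp(-3*t)/2 - 2*t*exp(-3*t), t^2*exp(-3*t) - 2*t*exp(-3*t) + exp(-3*t)]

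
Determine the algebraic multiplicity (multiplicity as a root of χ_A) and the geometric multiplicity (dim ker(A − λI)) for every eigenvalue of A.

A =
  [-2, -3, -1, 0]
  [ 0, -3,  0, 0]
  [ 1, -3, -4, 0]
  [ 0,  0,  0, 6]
λ = -3: alg = 3, geom = 2; λ = 6: alg = 1, geom = 1

Step 1 — factor the characteristic polynomial to read off the algebraic multiplicities:
  χ_A(x) = (x - 6)*(x + 3)^3

Step 2 — compute geometric multiplicities via the rank-nullity identity g(λ) = n − rank(A − λI):
  rank(A − (-3)·I) = 2, so dim ker(A − (-3)·I) = n − 2 = 2
  rank(A − (6)·I) = 3, so dim ker(A − (6)·I) = n − 3 = 1

Summary:
  λ = -3: algebraic multiplicity = 3, geometric multiplicity = 2
  λ = 6: algebraic multiplicity = 1, geometric multiplicity = 1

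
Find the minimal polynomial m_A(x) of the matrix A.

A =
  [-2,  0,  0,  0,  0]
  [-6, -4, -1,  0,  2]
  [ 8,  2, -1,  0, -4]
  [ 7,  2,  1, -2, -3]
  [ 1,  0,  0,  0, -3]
x^2 + 5*x + 6

The characteristic polynomial is χ_A(x) = (x + 2)^3*(x + 3)^2, so the eigenvalues are known. The minimal polynomial is
  m_A(x) = Π_λ (x − λ)^{k_λ}
where k_λ is the size of the *largest* Jordan block for λ (equivalently, the smallest k with (A − λI)^k v = 0 for every generalised eigenvector v of λ).

  λ = -3: largest Jordan block has size 1, contributing (x + 3)
  λ = -2: largest Jordan block has size 1, contributing (x + 2)

So m_A(x) = (x + 2)*(x + 3) = x^2 + 5*x + 6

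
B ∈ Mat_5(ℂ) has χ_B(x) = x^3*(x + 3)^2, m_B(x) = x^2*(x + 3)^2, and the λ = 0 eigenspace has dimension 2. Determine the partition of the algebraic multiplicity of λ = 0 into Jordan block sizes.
Block sizes for λ = 0: [2, 1]

Step 1 — from the characteristic polynomial, algebraic multiplicity of λ = 0 is 3. From dim ker(B − (0)·I) = 2, there are exactly 2 Jordan blocks for λ = 0.
Step 2 — from the minimal polynomial, the factor (x − 0)^2 tells us the largest block for λ = 0 has size 2.
Step 3 — with total size 3, 2 blocks, and largest block 2, the block sizes (in nonincreasing order) are [2, 1].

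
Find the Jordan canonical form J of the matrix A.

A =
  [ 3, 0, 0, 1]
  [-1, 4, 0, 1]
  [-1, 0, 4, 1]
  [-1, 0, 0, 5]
J_2(4) ⊕ J_1(4) ⊕ J_1(4)

The characteristic polynomial is
  det(x·I − A) = x^4 - 16*x^3 + 96*x^2 - 256*x + 256 = (x - 4)^4

Eigenvalues and multiplicities (the geometric multiplicity of λ is n − rank(A − λI), which equals the number of Jordan blocks for λ):
  λ = 4: algebraic multiplicity = 4, geometric multiplicity = 3

Determining the block sizes for each eigenvalue:
  λ = 4: 3 blocks summing to 4 forces exactly one block of size 2 and the rest size 1 → block sizes [2, 1, 1]

Assembling the blocks gives a Jordan form
J =
  [4, 1, 0, 0]
  [0, 4, 0, 0]
  [0, 0, 4, 0]
  [0, 0, 0, 4]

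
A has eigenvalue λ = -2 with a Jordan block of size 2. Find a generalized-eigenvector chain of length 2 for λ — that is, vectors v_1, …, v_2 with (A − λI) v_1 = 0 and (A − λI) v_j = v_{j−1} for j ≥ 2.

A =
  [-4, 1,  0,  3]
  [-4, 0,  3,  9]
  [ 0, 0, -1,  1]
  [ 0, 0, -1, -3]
A Jordan chain for λ = -2 of length 2:
v_1 = (-2, -4, 0, 0)ᵀ
v_2 = (1, 0, 0, 0)ᵀ

Let N = A − (-2)·I. We want v_2 with N^2 v_2 = 0 but N^1 v_2 ≠ 0; then v_{j-1} := N · v_j for j = 2, …, 2.

Pick v_2 = (1, 0, 0, 0)ᵀ.
Then v_1 = N · v_2 = (-2, -4, 0, 0)ᵀ.

Sanity check: (A − (-2)·I) v_1 = (0, 0, 0, 0)ᵀ = 0. ✓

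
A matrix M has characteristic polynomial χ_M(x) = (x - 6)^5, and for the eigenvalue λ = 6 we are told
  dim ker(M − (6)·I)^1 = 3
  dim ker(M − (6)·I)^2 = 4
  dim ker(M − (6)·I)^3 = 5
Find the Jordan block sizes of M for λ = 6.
Block sizes for λ = 6: [3, 1, 1]

From the dimensions of kernels of powers, the number of Jordan blocks of size at least j is d_j − d_{j−1} where d_j = dim ker(N^j) (with d_0 = 0). Computing the differences gives [3, 1, 1].
The number of blocks of size exactly k is (#blocks of size ≥ k) − (#blocks of size ≥ k + 1), so the partition is: 2 block(s) of size 1, 1 block(s) of size 3.
In nonincreasing order the block sizes are [3, 1, 1].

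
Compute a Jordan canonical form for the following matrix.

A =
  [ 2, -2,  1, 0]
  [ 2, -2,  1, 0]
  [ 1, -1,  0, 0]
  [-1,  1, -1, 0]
J_3(0) ⊕ J_1(0)

The characteristic polynomial is
  det(x·I − A) = x^4

Eigenvalues and multiplicities (the geometric multiplicity of λ is n − rank(A − λI), which equals the number of Jordan blocks for λ):
  λ = 0: algebraic multiplicity = 4, geometric multiplicity = 2

Determining the block sizes for each eigenvalue:
  λ = 0: with am = 4 and gm = 2, the partition is not yet determined (e.g. several partitions of 4 into 2 parts exist). Let N = A − (0)·I. Computing rank(N^1) = 2, rank(N^2) = 1, rank(N^3) = 0; the number of blocks of size ≥ j is rank(N^{j−1}) − rank(N^j), giving [2, 1, 1]. So we have 1 block(s) of size 3, 1 block(s) of size 1 → block sizes [3, 1]

Assembling the blocks gives a Jordan form
J =
  [0, 1, 0, 0]
  [0, 0, 1, 0]
  [0, 0, 0, 0]
  [0, 0, 0, 0]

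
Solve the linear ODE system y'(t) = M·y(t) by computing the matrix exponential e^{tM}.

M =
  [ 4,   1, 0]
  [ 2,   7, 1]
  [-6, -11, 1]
e^{tM} =
  [t^2*exp(4*t) + exp(4*t), 3*t^2*exp(4*t)/2 + t*exp(4*t), t^2*exp(4*t)/2]
  [2*t*exp(4*t), 3*t*exp(4*t) + exp(4*t), t*exp(4*t)]
  [-2*t^2*exp(4*t) - 6*t*exp(4*t), -3*t^2*exp(4*t) - 11*t*exp(4*t), -t^2*exp(4*t) - 3*t*exp(4*t) + exp(4*t)]

Strategy: write M = P · J · P⁻¹ where J is a Jordan canonical form, so e^{tM} = P · e^{tJ} · P⁻¹, and e^{tJ} can be computed block-by-block.

M has Jordan form
J =
  [4, 1, 0]
  [0, 4, 1]
  [0, 0, 4]
(up to reordering of blocks).

Per-block formulas:
  For a 3×3 Jordan block J_3(4): exp(t · J_3(4)) = e^(4t)·(I + t·N + (t^2/2)·N^2), where N is the 3×3 nilpotent shift.

After assembling e^{tJ} and conjugating by P, we get:

e^{tM} =
  [t^2*exp(4*t) + exp(4*t), 3*t^2*exp(4*t)/2 + t*exp(4*t), t^2*exp(4*t)/2]
  [2*t*exp(4*t), 3*t*exp(4*t) + exp(4*t), t*exp(4*t)]
  [-2*t^2*exp(4*t) - 6*t*exp(4*t), -3*t^2*exp(4*t) - 11*t*exp(4*t), -t^2*exp(4*t) - 3*t*exp(4*t) + exp(4*t)]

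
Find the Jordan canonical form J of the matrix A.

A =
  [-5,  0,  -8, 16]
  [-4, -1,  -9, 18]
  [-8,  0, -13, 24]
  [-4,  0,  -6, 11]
J_1(-5) ⊕ J_2(-1) ⊕ J_1(-1)

The characteristic polynomial is
  det(x·I − A) = x^4 + 8*x^3 + 18*x^2 + 16*x + 5 = (x + 1)^3*(x + 5)

Eigenvalues and multiplicities (the geometric multiplicity of λ is n − rank(A − λI), which equals the number of Jordan blocks for λ):
  λ = -5: algebraic multiplicity = 1, geometric multiplicity = 1
  λ = -1: algebraic multiplicity = 3, geometric multiplicity = 2

Determining the block sizes for each eigenvalue:
  λ = -5: one block (gm = 1), so the single block has size am = 1 → block sizes [1]
  λ = -1: 2 blocks summing to 3 forces exactly one block of size 2 and the rest size 1 → block sizes [2, 1]

Assembling the blocks gives a Jordan form
J =
  [-5,  0,  0,  0]
  [ 0, -1,  1,  0]
  [ 0,  0, -1,  0]
  [ 0,  0,  0, -1]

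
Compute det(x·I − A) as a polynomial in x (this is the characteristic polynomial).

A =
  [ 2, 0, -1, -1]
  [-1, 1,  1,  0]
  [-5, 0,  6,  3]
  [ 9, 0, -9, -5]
x^4 - 4*x^3 + 6*x^2 - 4*x + 1

Expanding det(x·I − A) (e.g. by cofactor expansion or by noting that A is similar to its Jordan form J, which has the same characteristic polynomial as A) gives
  χ_A(x) = x^4 - 4*x^3 + 6*x^2 - 4*x + 1
which factors as (x - 1)^4. The eigenvalues (with algebraic multiplicities) are λ = 1 with multiplicity 4.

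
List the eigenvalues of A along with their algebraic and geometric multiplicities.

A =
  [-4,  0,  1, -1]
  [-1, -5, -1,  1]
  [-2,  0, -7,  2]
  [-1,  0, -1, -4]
λ = -5: alg = 4, geom = 3

Step 1 — factor the characteristic polynomial to read off the algebraic multiplicities:
  χ_A(x) = (x + 5)^4

Step 2 — compute geometric multiplicities via the rank-nullity identity g(λ) = n − rank(A − λI):
  rank(A − (-5)·I) = 1, so dim ker(A − (-5)·I) = n − 1 = 3

Summary:
  λ = -5: algebraic multiplicity = 4, geometric multiplicity = 3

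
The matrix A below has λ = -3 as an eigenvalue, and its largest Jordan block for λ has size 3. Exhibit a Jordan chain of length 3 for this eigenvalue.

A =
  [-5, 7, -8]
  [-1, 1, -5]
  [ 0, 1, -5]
A Jordan chain for λ = -3 of length 3:
v_1 = (-3, -2, -1)ᵀ
v_2 = (-2, -1, 0)ᵀ
v_3 = (1, 0, 0)ᵀ

Let N = A − (-3)·I. We want v_3 with N^3 v_3 = 0 but N^2 v_3 ≠ 0; then v_{j-1} := N · v_j for j = 3, …, 2.

Pick v_3 = (1, 0, 0)ᵀ.
Then v_2 = N · v_3 = (-2, -1, 0)ᵀ.
Then v_1 = N · v_2 = (-3, -2, -1)ᵀ.

Sanity check: (A − (-3)·I) v_1 = (0, 0, 0)ᵀ = 0. ✓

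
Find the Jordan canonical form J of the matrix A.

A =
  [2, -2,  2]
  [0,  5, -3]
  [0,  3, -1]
J_2(2) ⊕ J_1(2)

The characteristic polynomial is
  det(x·I − A) = x^3 - 6*x^2 + 12*x - 8 = (x - 2)^3

Eigenvalues and multiplicities (the geometric multiplicity of λ is n − rank(A − λI), which equals the number of Jordan blocks for λ):
  λ = 2: algebraic multiplicity = 3, geometric multiplicity = 2

Determining the block sizes for each eigenvalue:
  λ = 2: 2 blocks summing to 3 forces exactly one block of size 2 and the rest size 1 → block sizes [2, 1]

Assembling the blocks gives a Jordan form
J =
  [2, 1, 0]
  [0, 2, 0]
  [0, 0, 2]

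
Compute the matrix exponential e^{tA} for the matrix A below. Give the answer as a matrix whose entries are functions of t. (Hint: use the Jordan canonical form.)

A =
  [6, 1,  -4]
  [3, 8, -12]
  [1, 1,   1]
e^{tA} =
  [t*exp(5*t) + exp(5*t), t*exp(5*t), -4*t*exp(5*t)]
  [3*t*exp(5*t), 3*t*exp(5*t) + exp(5*t), -12*t*exp(5*t)]
  [t*exp(5*t), t*exp(5*t), -4*t*exp(5*t) + exp(5*t)]

Strategy: write A = P · J · P⁻¹ where J is a Jordan canonical form, so e^{tA} = P · e^{tJ} · P⁻¹, and e^{tJ} can be computed block-by-block.

A has Jordan form
J =
  [5, 1, 0]
  [0, 5, 0]
  [0, 0, 5]
(up to reordering of blocks).

Per-block formulas:
  For a 2×2 Jordan block J_2(5): exp(t · J_2(5)) = e^(5t)·(I + t·N), where N is the 2×2 nilpotent shift.
  For a 1×1 block at λ = 5: exp(t · [5]) = [e^(5t)].

After assembling e^{tJ} and conjugating by P, we get:

e^{tA} =
  [t*exp(5*t) + exp(5*t), t*exp(5*t), -4*t*exp(5*t)]
  [3*t*exp(5*t), 3*t*exp(5*t) + exp(5*t), -12*t*exp(5*t)]
  [t*exp(5*t), t*exp(5*t), -4*t*exp(5*t) + exp(5*t)]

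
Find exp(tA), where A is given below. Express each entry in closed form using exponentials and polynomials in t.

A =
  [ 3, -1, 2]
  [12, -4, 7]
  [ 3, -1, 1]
e^{tA} =
  [3*t^2/2 + 3*t + 1, -t^2/2 - t, t^2/2 + 2*t]
  [9*t^2/2 + 12*t, -3*t^2/2 - 4*t + 1, 3*t^2/2 + 7*t]
  [3*t, -t, t + 1]

Strategy: write A = P · J · P⁻¹ where J is a Jordan canonical form, so e^{tA} = P · e^{tJ} · P⁻¹, and e^{tJ} can be computed block-by-block.

A has Jordan form
J =
  [0, 1, 0]
  [0, 0, 1]
  [0, 0, 0]
(up to reordering of blocks).

Per-block formulas:
  For a 3×3 Jordan block J_3(0): exp(t · J_3(0)) = e^(0t)·(I + t·N + (t^2/2)·N^2), where N is the 3×3 nilpotent shift.

After assembling e^{tJ} and conjugating by P, we get:

e^{tA} =
  [3*t^2/2 + 3*t + 1, -t^2/2 - t, t^2/2 + 2*t]
  [9*t^2/2 + 12*t, -3*t^2/2 - 4*t + 1, 3*t^2/2 + 7*t]
  [3*t, -t, t + 1]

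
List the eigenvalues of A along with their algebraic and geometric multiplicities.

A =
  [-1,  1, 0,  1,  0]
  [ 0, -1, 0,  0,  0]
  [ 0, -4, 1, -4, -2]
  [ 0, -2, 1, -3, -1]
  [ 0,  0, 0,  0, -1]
λ = -1: alg = 5, geom = 3

Step 1 — factor the characteristic polynomial to read off the algebraic multiplicities:
  χ_A(x) = (x + 1)^5

Step 2 — compute geometric multiplicities via the rank-nullity identity g(λ) = n − rank(A − λI):
  rank(A − (-1)·I) = 2, so dim ker(A − (-1)·I) = n − 2 = 3

Summary:
  λ = -1: algebraic multiplicity = 5, geometric multiplicity = 3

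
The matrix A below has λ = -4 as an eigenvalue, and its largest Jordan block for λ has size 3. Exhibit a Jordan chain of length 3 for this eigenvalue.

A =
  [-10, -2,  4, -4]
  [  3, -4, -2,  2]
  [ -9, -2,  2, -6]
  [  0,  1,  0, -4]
A Jordan chain for λ = -4 of length 3:
v_1 = (-6, 0, -6, 3)ᵀ
v_2 = (-6, 3, -9, 0)ᵀ
v_3 = (1, 0, 0, 0)ᵀ

Let N = A − (-4)·I. We want v_3 with N^3 v_3 = 0 but N^2 v_3 ≠ 0; then v_{j-1} := N · v_j for j = 3, …, 2.

Pick v_3 = (1, 0, 0, 0)ᵀ.
Then v_2 = N · v_3 = (-6, 3, -9, 0)ᵀ.
Then v_1 = N · v_2 = (-6, 0, -6, 3)ᵀ.

Sanity check: (A − (-4)·I) v_1 = (0, 0, 0, 0)ᵀ = 0. ✓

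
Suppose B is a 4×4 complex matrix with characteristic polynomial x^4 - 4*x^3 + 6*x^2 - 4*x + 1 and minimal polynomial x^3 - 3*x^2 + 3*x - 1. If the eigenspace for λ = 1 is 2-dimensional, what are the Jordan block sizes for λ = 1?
Block sizes for λ = 1: [3, 1]

Step 1 — from the characteristic polynomial, algebraic multiplicity of λ = 1 is 4. From dim ker(B − (1)·I) = 2, there are exactly 2 Jordan blocks for λ = 1.
Step 2 — from the minimal polynomial, the factor (x − 1)^3 tells us the largest block for λ = 1 has size 3.
Step 3 — with total size 4, 2 blocks, and largest block 3, the block sizes (in nonincreasing order) are [3, 1].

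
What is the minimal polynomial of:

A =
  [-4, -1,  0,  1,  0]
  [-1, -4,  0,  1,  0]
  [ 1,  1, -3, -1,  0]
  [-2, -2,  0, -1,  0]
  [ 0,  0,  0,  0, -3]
x^2 + 6*x + 9

The characteristic polynomial is χ_A(x) = (x + 3)^5, so the eigenvalues are known. The minimal polynomial is
  m_A(x) = Π_λ (x − λ)^{k_λ}
where k_λ is the size of the *largest* Jordan block for λ (equivalently, the smallest k with (A − λI)^k v = 0 for every generalised eigenvector v of λ).

  λ = -3: largest Jordan block has size 2, contributing (x + 3)^2

So m_A(x) = (x + 3)^2 = x^2 + 6*x + 9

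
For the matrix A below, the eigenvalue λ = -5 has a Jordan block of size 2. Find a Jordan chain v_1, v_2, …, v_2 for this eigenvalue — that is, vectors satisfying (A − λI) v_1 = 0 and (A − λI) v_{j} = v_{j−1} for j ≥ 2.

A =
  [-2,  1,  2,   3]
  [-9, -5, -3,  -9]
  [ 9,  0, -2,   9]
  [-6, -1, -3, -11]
A Jordan chain for λ = -5 of length 2:
v_1 = (3, -9, 9, -6)ᵀ
v_2 = (1, 0, 0, 0)ᵀ

Let N = A − (-5)·I. We want v_2 with N^2 v_2 = 0 but N^1 v_2 ≠ 0; then v_{j-1} := N · v_j for j = 2, …, 2.

Pick v_2 = (1, 0, 0, 0)ᵀ.
Then v_1 = N · v_2 = (3, -9, 9, -6)ᵀ.

Sanity check: (A − (-5)·I) v_1 = (0, 0, 0, 0)ᵀ = 0. ✓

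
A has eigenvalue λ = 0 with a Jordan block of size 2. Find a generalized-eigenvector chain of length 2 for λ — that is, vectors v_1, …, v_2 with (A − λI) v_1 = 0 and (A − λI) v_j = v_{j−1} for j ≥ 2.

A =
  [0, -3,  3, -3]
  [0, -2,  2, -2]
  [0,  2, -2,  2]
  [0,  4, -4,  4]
A Jordan chain for λ = 0 of length 2:
v_1 = (-3, -2, 2, 4)ᵀ
v_2 = (0, 1, 0, 0)ᵀ

Let N = A − (0)·I. We want v_2 with N^2 v_2 = 0 but N^1 v_2 ≠ 0; then v_{j-1} := N · v_j for j = 2, …, 2.

Pick v_2 = (0, 1, 0, 0)ᵀ.
Then v_1 = N · v_2 = (-3, -2, 2, 4)ᵀ.

Sanity check: (A − (0)·I) v_1 = (0, 0, 0, 0)ᵀ = 0. ✓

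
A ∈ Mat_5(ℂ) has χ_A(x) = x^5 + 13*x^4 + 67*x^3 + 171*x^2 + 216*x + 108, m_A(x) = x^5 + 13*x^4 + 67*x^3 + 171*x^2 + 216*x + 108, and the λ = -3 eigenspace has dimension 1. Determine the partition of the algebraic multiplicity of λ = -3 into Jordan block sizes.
Block sizes for λ = -3: [3]

Step 1 — from the characteristic polynomial, algebraic multiplicity of λ = -3 is 3. From dim ker(A − (-3)·I) = 1, there are exactly 1 Jordan blocks for λ = -3.
Step 2 — from the minimal polynomial, the factor (x + 3)^3 tells us the largest block for λ = -3 has size 3.
Step 3 — with total size 3, 1 blocks, and largest block 3, the block sizes (in nonincreasing order) are [3].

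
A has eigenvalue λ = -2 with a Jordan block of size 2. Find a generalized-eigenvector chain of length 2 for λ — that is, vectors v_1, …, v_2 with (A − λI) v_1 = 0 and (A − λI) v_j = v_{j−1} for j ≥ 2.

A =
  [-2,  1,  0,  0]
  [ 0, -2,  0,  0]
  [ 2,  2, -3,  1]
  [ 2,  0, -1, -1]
A Jordan chain for λ = -2 of length 2:
v_1 = (0, 0, 2, 2)ᵀ
v_2 = (1, 0, 0, 0)ᵀ

Let N = A − (-2)·I. We want v_2 with N^2 v_2 = 0 but N^1 v_2 ≠ 0; then v_{j-1} := N · v_j for j = 2, …, 2.

Pick v_2 = (1, 0, 0, 0)ᵀ.
Then v_1 = N · v_2 = (0, 0, 2, 2)ᵀ.

Sanity check: (A − (-2)·I) v_1 = (0, 0, 0, 0)ᵀ = 0. ✓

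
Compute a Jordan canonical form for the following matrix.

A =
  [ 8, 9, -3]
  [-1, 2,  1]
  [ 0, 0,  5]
J_2(5) ⊕ J_1(5)

The characteristic polynomial is
  det(x·I − A) = x^3 - 15*x^2 + 75*x - 125 = (x - 5)^3

Eigenvalues and multiplicities (the geometric multiplicity of λ is n − rank(A − λI), which equals the number of Jordan blocks for λ):
  λ = 5: algebraic multiplicity = 3, geometric multiplicity = 2

Determining the block sizes for each eigenvalue:
  λ = 5: 2 blocks summing to 3 forces exactly one block of size 2 and the rest size 1 → block sizes [2, 1]

Assembling the blocks gives a Jordan form
J =
  [5, 1, 0]
  [0, 5, 0]
  [0, 0, 5]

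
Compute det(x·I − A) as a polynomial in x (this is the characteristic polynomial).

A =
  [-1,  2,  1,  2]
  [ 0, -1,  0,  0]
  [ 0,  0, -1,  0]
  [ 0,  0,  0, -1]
x^4 + 4*x^3 + 6*x^2 + 4*x + 1

Expanding det(x·I − A) (e.g. by cofactor expansion or by noting that A is similar to its Jordan form J, which has the same characteristic polynomial as A) gives
  χ_A(x) = x^4 + 4*x^3 + 6*x^2 + 4*x + 1
which factors as (x + 1)^4. The eigenvalues (with algebraic multiplicities) are λ = -1 with multiplicity 4.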